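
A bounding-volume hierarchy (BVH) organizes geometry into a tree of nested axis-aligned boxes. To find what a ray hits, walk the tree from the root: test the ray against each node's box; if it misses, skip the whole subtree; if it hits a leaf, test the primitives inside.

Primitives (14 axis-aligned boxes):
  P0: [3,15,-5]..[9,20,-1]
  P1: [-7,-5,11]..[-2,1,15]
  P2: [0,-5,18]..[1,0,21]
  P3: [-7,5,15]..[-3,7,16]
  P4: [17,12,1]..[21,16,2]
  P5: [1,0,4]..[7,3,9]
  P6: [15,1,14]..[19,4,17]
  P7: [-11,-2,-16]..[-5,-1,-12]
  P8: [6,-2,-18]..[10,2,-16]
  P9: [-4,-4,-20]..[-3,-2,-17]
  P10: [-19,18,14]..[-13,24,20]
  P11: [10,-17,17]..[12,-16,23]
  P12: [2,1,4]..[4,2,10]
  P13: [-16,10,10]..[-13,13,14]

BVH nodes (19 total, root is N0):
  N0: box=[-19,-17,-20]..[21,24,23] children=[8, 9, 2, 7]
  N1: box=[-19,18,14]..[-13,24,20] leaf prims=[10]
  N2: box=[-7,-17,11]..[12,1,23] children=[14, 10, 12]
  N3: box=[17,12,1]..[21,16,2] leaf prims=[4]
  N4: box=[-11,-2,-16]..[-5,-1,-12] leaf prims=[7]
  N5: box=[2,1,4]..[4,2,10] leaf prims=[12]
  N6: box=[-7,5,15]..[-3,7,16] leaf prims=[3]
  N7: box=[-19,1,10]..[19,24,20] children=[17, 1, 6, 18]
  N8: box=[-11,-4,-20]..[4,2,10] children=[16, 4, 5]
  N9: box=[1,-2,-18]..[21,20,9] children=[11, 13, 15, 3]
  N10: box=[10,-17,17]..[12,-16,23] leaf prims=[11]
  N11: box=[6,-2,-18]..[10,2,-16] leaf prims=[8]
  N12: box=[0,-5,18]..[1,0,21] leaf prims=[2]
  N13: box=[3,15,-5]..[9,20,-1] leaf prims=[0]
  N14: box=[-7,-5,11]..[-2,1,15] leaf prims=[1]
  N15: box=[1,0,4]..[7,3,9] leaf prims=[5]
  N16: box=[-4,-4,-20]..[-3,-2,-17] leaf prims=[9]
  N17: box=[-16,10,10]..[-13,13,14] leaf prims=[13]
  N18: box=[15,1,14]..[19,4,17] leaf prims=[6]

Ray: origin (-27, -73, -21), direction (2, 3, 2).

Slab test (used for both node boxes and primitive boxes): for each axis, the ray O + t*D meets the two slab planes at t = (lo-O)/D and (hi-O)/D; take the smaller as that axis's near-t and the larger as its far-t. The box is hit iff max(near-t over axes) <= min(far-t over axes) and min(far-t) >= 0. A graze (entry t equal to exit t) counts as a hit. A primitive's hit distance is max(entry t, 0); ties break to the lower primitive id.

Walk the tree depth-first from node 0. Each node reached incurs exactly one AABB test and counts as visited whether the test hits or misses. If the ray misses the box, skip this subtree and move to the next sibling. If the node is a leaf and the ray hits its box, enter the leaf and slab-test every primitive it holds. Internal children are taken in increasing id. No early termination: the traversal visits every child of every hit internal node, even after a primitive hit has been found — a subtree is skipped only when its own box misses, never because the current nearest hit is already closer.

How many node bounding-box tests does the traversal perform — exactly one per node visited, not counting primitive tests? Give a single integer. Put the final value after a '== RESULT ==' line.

Trace the traversal:
N0 x:[4,24] y:[56/3,97/3] z:[1/2,22] -> hit [56/3,22], descend [2, 7, 8, 9]
  N2 x:[10,39/2] y:[56/3,74/3] z:[16,22] -> hit [56/3,39/2], descend [10, 12, 14]
    N10 x:[37/2,39/2] y:[56/3,19] z:[19,22] -> hit [19,19] leaf, test {P11@t=19}
    N12 x:[27/2,14] y:[68/3,73/3] z:[39/2,21] -> miss, prune
    N14 x:[10,25/2] y:[68/3,74/3] z:[16,18] -> miss, prune
  N7 x:[4,23] y:[74/3,97/3] z:[31/2,41/2] -> miss, prune
  N8 x:[8,31/2] y:[23,25] z:[1/2,31/2] -> miss, prune
  N9 x:[14,24] y:[71/3,31] z:[3/2,15] -> miss, prune

8 AABB tests over nodes [0, 2, 10, 12, 14, 7, 8, 9]; 1 leaf entered; closest P11.

== RESULT ==
8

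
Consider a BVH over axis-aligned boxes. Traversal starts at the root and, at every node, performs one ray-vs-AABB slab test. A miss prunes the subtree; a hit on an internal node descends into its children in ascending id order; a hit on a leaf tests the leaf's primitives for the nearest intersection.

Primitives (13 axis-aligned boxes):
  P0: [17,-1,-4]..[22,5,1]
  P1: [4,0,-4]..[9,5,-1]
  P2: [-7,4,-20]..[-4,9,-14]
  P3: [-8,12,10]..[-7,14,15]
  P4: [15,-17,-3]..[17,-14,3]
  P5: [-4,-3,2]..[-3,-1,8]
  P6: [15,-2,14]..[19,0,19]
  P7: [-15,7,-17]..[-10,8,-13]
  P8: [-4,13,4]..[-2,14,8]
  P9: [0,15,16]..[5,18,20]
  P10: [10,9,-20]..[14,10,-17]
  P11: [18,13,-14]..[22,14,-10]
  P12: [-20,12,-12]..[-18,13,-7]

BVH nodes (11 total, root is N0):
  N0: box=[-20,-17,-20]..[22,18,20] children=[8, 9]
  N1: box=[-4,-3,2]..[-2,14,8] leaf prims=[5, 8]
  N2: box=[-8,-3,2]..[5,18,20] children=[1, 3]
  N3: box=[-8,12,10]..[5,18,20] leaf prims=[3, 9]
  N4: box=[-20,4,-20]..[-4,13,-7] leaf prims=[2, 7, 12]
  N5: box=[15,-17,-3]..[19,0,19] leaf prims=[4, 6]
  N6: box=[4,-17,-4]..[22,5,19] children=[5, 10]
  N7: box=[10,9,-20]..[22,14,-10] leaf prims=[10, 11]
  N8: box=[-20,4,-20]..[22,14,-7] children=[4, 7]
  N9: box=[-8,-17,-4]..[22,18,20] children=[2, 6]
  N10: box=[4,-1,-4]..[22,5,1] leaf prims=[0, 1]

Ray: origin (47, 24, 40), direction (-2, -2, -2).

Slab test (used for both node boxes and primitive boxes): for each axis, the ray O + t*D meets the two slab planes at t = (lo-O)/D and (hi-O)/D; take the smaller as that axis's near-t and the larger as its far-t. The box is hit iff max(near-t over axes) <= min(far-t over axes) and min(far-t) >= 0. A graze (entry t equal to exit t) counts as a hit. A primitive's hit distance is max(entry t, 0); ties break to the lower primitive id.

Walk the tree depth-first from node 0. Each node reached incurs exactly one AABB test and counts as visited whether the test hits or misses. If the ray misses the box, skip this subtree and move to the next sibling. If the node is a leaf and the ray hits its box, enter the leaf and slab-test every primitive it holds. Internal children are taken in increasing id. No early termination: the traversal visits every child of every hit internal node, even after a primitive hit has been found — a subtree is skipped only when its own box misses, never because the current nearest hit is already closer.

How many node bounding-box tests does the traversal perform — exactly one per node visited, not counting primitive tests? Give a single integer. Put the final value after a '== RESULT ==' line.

Walk:
N0 x:[25/2,67/2] y:[3,41/2] z:[10,30] -> hit [25/2,41/2], descend [8, 9]
  N8 x:[25/2,67/2] y:[5,10] z:[47/2,30] -> miss, prune
  N9 x:[25/2,55/2] y:[3,41/2] z:[10,22] -> hit [25/2,41/2], descend [2, 6]
    N2 x:[21,55/2] y:[3,27/2] z:[10,19] -> miss, prune
    N6 x:[25/2,43/2] y:[19/2,41/2] z:[21/2,22] -> hit [25/2,41/2], descend [5, 10]
      N5 x:[14,16] y:[12,41/2] z:[21/2,43/2] -> hit [14,16] leaf, test {P4(miss), P6(miss)}
      N10 x:[25/2,43/2] y:[19/2,25/2] z:[39/2,22] -> miss, prune

order=[0, 8, 9, 2, 6, 5, 10]  |boxes|=7  |leaves|=1  hit=miss

== RESULT ==
7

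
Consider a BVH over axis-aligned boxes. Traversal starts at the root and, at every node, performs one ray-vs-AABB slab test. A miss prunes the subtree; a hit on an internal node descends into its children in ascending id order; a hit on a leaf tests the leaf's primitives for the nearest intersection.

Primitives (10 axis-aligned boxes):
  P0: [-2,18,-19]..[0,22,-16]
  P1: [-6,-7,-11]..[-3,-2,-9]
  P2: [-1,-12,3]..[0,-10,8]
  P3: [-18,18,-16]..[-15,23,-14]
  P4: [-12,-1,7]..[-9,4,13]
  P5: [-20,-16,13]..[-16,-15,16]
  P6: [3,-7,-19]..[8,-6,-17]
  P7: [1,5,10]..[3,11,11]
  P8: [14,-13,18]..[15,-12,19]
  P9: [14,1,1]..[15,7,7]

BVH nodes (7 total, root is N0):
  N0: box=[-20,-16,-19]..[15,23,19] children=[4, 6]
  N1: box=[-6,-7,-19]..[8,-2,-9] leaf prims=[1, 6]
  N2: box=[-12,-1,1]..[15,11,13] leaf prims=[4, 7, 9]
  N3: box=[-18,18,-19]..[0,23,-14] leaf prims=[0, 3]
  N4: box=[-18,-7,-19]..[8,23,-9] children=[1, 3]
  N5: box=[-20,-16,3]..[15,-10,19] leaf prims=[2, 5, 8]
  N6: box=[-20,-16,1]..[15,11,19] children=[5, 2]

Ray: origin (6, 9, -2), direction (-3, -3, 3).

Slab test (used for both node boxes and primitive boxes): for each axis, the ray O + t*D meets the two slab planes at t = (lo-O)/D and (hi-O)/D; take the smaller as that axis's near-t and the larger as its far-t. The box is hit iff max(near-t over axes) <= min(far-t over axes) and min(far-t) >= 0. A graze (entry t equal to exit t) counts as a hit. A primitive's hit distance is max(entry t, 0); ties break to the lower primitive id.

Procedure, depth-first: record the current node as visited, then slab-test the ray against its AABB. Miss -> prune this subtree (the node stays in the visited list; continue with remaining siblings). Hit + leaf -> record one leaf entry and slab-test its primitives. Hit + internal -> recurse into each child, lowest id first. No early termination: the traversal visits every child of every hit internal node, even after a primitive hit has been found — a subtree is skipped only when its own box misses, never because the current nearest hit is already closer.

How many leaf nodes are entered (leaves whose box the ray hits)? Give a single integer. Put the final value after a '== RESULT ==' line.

Trace the traversal:
N0 x:[-3,26/3] y:[-14/3,25/3] z:[-17/3,7] -> hit [-3,7], descend [4, 6]
  N4 x:[-2/3,8] y:[-14/3,16/3] z:[-17/3,-7/3] -> miss, prune
  N6 x:[-3,26/3] y:[-2/3,25/3] z:[1,7] -> hit [1,7], descend [2, 5]
    N2 x:[-3,6] y:[-2/3,10/3] z:[1,5] -> hit [1,10/3] leaf, test {P4(miss), P7(miss), P9(miss)}
    N5 x:[-3,26/3] y:[19/3,25/3] z:[5/3,7] -> hit [19/3,7] leaf, test {P2(miss), P5(miss), P8(miss)}

Summary -> nodes [0, 4, 6, 2, 5]; box-tests=5; leaf-entries=2; first=miss

== RESULT ==
2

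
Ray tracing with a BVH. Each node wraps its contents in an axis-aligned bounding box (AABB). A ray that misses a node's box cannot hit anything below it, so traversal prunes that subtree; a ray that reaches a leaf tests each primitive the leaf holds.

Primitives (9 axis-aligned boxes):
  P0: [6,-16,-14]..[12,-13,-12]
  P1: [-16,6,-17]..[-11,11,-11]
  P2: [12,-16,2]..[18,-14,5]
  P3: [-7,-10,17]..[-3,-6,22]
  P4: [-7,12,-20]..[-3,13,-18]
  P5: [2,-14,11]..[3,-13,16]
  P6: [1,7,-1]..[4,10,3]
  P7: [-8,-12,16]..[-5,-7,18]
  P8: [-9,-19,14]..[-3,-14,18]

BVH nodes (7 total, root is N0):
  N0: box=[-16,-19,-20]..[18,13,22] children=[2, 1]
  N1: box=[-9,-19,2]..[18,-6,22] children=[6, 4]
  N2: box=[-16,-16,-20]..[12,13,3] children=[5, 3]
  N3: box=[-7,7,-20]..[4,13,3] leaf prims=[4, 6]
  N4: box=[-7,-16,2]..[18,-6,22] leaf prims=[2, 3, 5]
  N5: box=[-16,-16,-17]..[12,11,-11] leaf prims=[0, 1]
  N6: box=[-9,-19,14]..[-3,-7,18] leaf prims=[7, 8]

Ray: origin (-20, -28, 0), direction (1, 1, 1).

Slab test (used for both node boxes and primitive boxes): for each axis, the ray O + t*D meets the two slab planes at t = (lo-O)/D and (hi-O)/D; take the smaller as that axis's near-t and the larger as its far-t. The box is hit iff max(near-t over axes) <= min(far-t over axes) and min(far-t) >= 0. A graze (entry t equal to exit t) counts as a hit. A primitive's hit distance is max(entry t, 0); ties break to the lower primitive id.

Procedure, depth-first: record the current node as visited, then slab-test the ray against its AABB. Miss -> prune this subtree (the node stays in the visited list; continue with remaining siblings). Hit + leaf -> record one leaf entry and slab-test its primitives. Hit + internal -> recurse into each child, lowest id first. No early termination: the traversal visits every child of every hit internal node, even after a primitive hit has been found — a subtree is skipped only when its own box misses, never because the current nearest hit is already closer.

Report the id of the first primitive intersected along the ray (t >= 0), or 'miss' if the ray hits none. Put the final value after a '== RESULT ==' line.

Traverse from the root:
N0 x:[4,38] y:[9,41] z:[-20,22] -> hit [9,22], descend [1, 2]
  N1 x:[11,38] y:[9,22] z:[2,22] -> hit [11,22], descend [4, 6]
    N4 x:[13,38] y:[12,22] z:[2,22] -> hit [13,22] leaf, test {P2(miss), P3(miss), P5(miss)}
    N6 x:[11,17] y:[9,21] z:[14,18] -> hit [14,17] leaf, test {P7(miss), P8@t=14}
  N2 x:[4,32] y:[12,41] z:[-20,3] -> miss, prune

Summary -> nodes [0, 1, 4, 6, 2]; box-tests=5; leaf-entries=2; first=P8

== RESULT ==
8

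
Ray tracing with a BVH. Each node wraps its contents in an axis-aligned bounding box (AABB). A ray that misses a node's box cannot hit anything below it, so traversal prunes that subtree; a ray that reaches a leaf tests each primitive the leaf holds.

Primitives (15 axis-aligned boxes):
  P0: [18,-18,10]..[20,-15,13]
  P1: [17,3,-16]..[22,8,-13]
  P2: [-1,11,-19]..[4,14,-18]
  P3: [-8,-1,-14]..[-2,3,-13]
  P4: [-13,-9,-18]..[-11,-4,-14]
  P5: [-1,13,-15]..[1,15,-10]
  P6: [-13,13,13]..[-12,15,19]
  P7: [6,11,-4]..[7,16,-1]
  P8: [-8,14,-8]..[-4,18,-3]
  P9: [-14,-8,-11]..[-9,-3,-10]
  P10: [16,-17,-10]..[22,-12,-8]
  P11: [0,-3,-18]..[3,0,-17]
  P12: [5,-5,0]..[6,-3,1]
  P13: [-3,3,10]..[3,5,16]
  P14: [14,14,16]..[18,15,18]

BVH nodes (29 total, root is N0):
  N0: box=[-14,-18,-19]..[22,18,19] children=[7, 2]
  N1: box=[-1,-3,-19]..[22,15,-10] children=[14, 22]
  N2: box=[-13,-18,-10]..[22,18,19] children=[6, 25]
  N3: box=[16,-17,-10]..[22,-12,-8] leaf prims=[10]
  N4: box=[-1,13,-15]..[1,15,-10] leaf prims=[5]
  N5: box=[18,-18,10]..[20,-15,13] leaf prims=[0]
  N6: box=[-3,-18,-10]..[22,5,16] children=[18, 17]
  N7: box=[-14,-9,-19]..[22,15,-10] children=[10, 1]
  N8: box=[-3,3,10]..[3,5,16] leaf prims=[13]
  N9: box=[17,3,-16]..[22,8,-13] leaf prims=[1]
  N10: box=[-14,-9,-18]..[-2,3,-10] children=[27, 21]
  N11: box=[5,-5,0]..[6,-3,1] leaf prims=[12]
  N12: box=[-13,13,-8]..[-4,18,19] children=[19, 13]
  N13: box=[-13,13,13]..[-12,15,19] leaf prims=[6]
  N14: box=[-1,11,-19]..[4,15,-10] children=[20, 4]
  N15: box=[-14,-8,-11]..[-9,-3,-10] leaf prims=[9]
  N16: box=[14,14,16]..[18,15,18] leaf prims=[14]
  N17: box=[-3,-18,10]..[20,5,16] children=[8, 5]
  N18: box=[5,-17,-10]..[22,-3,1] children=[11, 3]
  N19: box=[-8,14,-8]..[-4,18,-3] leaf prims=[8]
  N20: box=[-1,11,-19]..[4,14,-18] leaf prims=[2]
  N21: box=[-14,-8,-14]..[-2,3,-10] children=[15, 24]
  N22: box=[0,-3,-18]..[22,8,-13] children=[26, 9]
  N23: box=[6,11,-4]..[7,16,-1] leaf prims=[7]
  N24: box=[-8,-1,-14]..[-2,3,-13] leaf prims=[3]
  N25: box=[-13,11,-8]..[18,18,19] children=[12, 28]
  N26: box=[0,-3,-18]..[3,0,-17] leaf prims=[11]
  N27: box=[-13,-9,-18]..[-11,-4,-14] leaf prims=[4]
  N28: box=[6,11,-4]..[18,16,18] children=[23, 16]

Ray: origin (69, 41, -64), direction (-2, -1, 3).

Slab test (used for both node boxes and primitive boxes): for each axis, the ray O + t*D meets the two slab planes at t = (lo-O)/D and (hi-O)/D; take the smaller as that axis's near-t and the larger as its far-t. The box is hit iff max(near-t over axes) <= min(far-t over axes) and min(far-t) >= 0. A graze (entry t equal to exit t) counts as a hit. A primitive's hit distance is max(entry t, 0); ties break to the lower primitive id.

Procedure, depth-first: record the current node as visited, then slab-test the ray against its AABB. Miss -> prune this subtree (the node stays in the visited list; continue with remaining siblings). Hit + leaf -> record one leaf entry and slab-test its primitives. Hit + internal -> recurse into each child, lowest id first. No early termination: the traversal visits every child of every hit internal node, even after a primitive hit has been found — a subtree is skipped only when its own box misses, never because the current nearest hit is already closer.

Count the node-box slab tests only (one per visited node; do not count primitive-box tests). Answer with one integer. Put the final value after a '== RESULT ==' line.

Trace the traversal:
N0 x:[47/2,83/2] y:[23,59] z:[15,83/3] -> hit [47/2,83/3], descend [2, 7]
  N2 x:[47/2,41] y:[23,59] z:[18,83/3] -> hit [47/2,83/3], descend [6, 25]
    N6 x:[47/2,36] y:[36,59] z:[18,80/3] -> miss, prune
    N25 x:[51/2,41] y:[23,30] z:[56/3,83/3] -> hit [51/2,83/3], descend [12, 28]
      N12 x:[73/2,41] y:[23,28] z:[56/3,83/3] -> miss, prune
      N28 x:[51/2,63/2] y:[25,30] z:[20,82/3] -> hit [51/2,82/3], descend [16, 23]
        N16 x:[51/2,55/2] y:[26,27] z:[80/3,82/3] -> hit [80/3,27] leaf, test {P14@t=80/3}
        N23 x:[31,63/2] y:[25,30] z:[20,21] -> miss, prune
  N7 x:[47/2,83/2] y:[26,50] z:[15,18] -> miss, prune

Summary -> nodes [0, 2, 6, 25, 12, 28, 16, 23, 7]; box-tests=9; leaf-entries=1; first=P14

== RESULT ==
9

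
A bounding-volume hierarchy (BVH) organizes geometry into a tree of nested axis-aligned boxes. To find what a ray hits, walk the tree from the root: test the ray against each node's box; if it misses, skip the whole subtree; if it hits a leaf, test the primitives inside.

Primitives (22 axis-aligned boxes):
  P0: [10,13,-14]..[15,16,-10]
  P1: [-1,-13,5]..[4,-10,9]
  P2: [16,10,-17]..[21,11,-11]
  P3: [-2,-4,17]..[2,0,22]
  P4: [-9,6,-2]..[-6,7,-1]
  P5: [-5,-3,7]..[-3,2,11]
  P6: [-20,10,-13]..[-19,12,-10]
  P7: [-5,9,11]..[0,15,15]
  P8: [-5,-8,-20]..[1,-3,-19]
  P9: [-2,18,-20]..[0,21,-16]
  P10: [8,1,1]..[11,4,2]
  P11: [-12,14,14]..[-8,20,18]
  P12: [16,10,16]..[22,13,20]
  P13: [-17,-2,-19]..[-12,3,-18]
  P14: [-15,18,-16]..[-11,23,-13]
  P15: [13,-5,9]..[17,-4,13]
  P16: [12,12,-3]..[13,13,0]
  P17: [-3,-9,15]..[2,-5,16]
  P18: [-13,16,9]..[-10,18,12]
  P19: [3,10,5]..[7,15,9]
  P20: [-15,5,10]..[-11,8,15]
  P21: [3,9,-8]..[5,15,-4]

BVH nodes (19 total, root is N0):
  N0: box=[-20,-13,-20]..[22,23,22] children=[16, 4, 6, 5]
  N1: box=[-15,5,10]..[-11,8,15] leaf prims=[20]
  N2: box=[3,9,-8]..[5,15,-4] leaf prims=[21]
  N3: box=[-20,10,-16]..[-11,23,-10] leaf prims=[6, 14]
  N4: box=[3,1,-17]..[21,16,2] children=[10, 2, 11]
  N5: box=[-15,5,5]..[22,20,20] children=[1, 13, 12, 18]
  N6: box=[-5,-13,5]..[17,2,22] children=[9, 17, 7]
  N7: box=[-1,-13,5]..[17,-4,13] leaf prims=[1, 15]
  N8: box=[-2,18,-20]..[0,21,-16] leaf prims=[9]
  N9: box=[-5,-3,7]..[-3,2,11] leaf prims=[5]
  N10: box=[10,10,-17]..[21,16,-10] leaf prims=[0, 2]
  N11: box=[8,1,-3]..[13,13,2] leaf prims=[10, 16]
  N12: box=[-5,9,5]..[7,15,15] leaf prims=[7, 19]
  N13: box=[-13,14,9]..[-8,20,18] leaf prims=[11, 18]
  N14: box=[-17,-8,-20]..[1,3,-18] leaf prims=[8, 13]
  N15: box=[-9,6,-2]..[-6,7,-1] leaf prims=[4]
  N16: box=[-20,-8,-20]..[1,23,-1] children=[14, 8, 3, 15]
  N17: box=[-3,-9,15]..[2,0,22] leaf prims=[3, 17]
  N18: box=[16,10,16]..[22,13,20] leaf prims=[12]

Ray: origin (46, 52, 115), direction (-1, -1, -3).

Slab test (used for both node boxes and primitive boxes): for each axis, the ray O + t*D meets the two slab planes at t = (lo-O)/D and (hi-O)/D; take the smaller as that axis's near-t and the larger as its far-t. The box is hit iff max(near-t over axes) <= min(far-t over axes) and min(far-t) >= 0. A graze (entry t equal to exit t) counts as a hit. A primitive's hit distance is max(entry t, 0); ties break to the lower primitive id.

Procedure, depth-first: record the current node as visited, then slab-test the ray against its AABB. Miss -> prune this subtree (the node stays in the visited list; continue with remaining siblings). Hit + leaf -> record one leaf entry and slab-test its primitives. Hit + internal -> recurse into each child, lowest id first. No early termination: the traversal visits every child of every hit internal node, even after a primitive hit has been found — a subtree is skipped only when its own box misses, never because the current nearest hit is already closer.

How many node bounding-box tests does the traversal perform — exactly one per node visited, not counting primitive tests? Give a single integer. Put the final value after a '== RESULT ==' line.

Walk:
N0 x:[24,66] y:[29,65] z:[31,45] -> hit [31,45], descend [4, 5, 6, 16]
  N4 x:[25,43] y:[36,51] z:[113/3,44] -> hit [113/3,43], descend [2, 10, 11]
    N2 x:[41,43] y:[37,43] z:[119/3,41] -> hit [41,41] leaf, test {P21@t=41}
    N10 x:[25,36] y:[36,42] z:[125/3,44] -> miss, prune
    N11 x:[33,38] y:[39,51] z:[113/3,118/3] -> miss, prune
  N5 x:[24,61] y:[32,47] z:[95/3,110/3] -> hit [32,110/3], descend [1, 12, 13, 18]
    N1 x:[57,61] y:[44,47] z:[100/3,35] -> miss, prune
    N12 x:[39,51] y:[37,43] z:[100/3,110/3] -> miss, prune
    N13 x:[54,59] y:[32,38] z:[97/3,106/3] -> miss, prune
    N18 x:[24,30] y:[39,42] z:[95/3,33] -> miss, prune
  N6 x:[29,51] y:[50,65] z:[31,110/3] -> miss, prune
  N16 x:[45,66] y:[29,60] z:[116/3,45] -> hit [45,45], descend [3, 8, 14, 15]
    N3 x:[57,66] y:[29,42] z:[125/3,131/3] -> miss, prune
    N8 x:[46,48] y:[31,34] z:[131/3,45] -> miss, prune
    N14 x:[45,63] y:[49,60] z:[133/3,45] -> miss, prune
    N15 x:[52,55] y:[45,46] z:[116/3,39] -> miss, prune

16 AABB tests over nodes [0, 4, 2, 10, 11, 5, 1, 12, 13, 18, 6, 16, 3, 8, 14, 15]; 1 leaf entered; closest P21.

== RESULT ==
16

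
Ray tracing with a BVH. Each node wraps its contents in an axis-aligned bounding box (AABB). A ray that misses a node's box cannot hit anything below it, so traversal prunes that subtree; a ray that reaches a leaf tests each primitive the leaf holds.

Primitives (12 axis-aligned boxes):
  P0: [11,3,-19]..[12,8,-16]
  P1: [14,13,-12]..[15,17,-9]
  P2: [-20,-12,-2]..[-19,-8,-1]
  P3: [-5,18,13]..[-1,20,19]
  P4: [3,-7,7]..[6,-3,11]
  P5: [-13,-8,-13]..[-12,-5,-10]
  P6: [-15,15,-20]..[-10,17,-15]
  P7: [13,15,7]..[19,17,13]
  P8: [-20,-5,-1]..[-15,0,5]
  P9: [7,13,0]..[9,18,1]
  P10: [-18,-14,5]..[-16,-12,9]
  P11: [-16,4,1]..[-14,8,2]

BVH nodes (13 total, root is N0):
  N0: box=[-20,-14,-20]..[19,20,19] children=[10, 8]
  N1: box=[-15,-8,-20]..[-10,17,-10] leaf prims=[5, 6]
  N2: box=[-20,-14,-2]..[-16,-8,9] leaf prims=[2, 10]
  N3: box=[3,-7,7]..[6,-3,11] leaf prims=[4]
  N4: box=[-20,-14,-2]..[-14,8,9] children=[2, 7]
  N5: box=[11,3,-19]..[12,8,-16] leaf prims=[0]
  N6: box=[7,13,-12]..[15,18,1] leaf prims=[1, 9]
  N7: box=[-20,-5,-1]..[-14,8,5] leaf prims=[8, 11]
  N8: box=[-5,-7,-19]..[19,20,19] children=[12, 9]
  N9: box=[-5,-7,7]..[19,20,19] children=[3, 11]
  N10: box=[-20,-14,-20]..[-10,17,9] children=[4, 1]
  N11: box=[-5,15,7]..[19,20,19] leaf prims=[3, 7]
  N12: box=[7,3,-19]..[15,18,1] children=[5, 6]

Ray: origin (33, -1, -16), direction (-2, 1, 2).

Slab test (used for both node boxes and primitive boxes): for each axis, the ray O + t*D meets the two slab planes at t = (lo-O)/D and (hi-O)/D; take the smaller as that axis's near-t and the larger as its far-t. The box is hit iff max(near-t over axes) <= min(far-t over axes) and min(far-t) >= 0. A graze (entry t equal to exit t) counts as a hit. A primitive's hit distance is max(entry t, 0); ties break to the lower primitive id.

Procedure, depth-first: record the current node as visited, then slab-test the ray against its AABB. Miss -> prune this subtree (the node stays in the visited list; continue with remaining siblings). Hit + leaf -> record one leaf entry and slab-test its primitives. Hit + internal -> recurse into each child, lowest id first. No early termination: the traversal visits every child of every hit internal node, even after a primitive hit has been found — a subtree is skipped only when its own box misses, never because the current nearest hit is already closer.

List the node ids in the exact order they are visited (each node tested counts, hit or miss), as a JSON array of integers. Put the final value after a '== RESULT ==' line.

Trace the traversal:
N0 x:[7,53/2] y:[-13,21] z:[-2,35/2] -> hit [7,35/2], descend [8, 10]
  N8 x:[7,19] y:[-6,21] z:[-3/2,35/2] -> hit [7,35/2], descend [9, 12]
    N9 x:[7,19] y:[-6,21] z:[23/2,35/2] -> hit [23/2,35/2], descend [3, 11]
      N3 x:[27/2,15] y:[-6,-2] z:[23/2,27/2] -> miss, prune
      N11 x:[7,19] y:[16,21] z:[23/2,35/2] -> hit [16,35/2] leaf, test {P3(miss), P7(miss)}
    N12 x:[9,13] y:[4,19] z:[-3/2,17/2] -> miss, prune
  N10 x:[43/2,53/2] y:[-13,18] z:[-2,25/2] -> miss, prune

Summary -> nodes [0, 8, 9, 3, 11, 12, 10]; box-tests=7; leaf-entries=1; first=miss

== RESULT ==
[0, 8, 9, 3, 11, 12, 10]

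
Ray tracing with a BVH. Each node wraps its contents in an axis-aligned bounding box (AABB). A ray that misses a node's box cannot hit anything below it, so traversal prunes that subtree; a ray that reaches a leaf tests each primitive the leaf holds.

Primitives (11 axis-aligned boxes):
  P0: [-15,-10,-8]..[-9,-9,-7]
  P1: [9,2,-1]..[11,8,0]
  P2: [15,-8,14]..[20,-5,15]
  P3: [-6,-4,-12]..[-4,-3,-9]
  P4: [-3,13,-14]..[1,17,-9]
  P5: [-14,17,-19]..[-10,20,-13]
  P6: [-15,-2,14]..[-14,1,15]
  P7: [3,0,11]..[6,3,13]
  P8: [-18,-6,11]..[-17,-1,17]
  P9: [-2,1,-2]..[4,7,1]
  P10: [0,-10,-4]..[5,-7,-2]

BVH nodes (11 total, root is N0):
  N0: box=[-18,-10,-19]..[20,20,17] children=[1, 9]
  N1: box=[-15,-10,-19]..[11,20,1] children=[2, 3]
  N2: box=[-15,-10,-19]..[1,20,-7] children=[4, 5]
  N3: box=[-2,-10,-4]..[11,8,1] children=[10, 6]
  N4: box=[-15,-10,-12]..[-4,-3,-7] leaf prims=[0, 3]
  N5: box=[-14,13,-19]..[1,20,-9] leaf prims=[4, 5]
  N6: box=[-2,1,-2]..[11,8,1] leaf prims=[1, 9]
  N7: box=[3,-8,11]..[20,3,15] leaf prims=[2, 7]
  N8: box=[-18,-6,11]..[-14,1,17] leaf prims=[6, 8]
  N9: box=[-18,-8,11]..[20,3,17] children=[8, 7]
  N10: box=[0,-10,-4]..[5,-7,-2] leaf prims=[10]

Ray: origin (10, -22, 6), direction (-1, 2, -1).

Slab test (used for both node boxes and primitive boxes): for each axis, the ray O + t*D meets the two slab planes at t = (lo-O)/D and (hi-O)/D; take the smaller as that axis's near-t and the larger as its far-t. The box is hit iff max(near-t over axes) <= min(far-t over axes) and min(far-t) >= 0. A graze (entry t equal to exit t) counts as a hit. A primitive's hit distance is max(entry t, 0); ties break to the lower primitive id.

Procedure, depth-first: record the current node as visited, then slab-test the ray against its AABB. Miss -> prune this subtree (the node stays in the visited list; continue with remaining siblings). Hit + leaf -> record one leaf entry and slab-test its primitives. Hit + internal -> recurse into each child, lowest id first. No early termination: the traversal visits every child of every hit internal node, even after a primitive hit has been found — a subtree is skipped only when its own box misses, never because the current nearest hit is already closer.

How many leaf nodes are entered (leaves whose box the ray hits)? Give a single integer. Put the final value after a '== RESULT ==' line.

Trace the traversal:
N0 x:[-10,28] y:[6,21] z:[-11,25] -> hit [6,21], descend [1, 9]
  N1 x:[-1,25] y:[6,21] z:[5,25] -> hit [6,21], descend [2, 3]
    N2 x:[9,25] y:[6,21] z:[13,25] -> hit [13,21], descend [4, 5]
      N4 x:[14,25] y:[6,19/2] z:[13,18] -> miss, prune
      N5 x:[9,24] y:[35/2,21] z:[15,25] -> hit [35/2,21] leaf, test {P4(miss), P5@t=20}
    N3 x:[-1,12] y:[6,15] z:[5,10] -> hit [6,10], descend [6, 10]
      N6 x:[-1,12] y:[23/2,15] z:[5,8] -> miss, prune
      N10 x:[5,10] y:[6,15/2] z:[8,10] -> miss, prune
  N9 x:[-10,28] y:[7,25/2] z:[-11,-5] -> miss, prune

Visited [0, 1, 2, 4, 5, 3, 6, 10, 9]. Tests: 9 box, 1 leaf. Nearest: P5.

== RESULT ==
1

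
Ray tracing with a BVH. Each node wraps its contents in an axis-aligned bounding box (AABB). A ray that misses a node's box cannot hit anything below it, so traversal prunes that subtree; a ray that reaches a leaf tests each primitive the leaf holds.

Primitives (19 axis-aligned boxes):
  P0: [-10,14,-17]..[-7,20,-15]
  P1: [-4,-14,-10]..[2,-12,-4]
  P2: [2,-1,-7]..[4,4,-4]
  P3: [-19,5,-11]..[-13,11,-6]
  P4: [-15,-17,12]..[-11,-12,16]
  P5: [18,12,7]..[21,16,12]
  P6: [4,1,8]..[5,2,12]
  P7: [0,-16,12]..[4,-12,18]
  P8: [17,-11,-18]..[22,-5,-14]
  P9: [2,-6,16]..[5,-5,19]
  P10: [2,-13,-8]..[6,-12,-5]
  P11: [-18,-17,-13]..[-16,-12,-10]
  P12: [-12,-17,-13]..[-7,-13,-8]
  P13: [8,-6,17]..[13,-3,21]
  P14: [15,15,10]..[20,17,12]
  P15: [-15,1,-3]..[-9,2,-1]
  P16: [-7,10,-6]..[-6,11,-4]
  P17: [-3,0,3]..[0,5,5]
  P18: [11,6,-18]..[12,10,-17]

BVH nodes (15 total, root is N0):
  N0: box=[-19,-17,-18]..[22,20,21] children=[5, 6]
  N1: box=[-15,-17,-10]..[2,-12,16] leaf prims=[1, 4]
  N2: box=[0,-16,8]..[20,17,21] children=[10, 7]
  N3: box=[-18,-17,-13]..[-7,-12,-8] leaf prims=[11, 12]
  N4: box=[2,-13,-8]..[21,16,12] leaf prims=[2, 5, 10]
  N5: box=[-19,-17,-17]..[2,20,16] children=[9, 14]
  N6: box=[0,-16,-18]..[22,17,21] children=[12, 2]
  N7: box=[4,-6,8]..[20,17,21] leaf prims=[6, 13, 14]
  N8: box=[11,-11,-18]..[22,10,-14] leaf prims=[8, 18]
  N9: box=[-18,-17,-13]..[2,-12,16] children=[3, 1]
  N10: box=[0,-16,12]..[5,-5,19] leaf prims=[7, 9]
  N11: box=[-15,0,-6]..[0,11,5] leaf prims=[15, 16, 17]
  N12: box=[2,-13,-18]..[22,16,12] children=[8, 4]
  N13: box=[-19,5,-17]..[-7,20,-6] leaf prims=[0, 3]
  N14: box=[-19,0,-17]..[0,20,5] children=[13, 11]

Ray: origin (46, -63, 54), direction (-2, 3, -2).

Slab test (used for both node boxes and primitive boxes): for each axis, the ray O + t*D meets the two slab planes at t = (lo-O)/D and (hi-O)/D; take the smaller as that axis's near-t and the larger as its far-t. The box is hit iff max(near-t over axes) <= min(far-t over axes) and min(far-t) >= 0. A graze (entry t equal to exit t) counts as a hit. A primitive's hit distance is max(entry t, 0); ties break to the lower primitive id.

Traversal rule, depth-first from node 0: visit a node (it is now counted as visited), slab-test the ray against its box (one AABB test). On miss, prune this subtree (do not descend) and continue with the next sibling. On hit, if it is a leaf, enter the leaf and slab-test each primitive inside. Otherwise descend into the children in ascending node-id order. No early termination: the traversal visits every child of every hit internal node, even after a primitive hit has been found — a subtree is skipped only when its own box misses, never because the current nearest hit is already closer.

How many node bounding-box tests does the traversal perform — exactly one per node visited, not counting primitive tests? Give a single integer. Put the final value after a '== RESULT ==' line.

Traverse from the root:
N0 x:[12,65/2] y:[46/3,83/3] z:[33/2,36] -> hit [33/2,83/3], descend [5, 6]
  N5 x:[22,65/2] y:[46/3,83/3] z:[19,71/2] -> hit [22,83/3], descend [9, 14]
    N9 x:[22,32] y:[46/3,17] z:[19,67/2] -> miss, prune
    N14 x:[23,65/2] y:[21,83/3] z:[49/2,71/2] -> hit [49/2,83/3], descend [11, 13]
      N11 x:[23,61/2] y:[21,74/3] z:[49/2,30] -> hit [49/2,74/3] leaf, test {P15(miss), P16(miss), P17(miss)}
      N13 x:[53/2,65/2] y:[68/3,83/3] z:[30,71/2] -> miss, prune
  N6 x:[12,23] y:[47/3,80/3] z:[33/2,36] -> hit [33/2,23], descend [2, 12]
    N2 x:[13,23] y:[47/3,80/3] z:[33/2,23] -> hit [33/2,23], descend [7, 10]
      N7 x:[13,21] y:[19,80/3] z:[33/2,23] -> hit [19,21] leaf, test {P6(miss), P13(miss), P14(miss)}
      N10 x:[41/2,23] y:[47/3,58/3] z:[35/2,21] -> miss, prune
    N12 x:[12,22] y:[50/3,79/3] z:[21,36] -> hit [21,22], descend [4, 8]
      N4 x:[25/2,22] y:[50/3,79/3] z:[21,31] -> hit [21,22] leaf, test {P2(miss), P5(miss), P10(miss)}
      N8 x:[12,35/2] y:[52/3,73/3] z:[34,36] -> miss, prune

Visited [0, 5, 9, 14, 11, 13, 6, 2, 7, 10, 12, 4, 8]. Tests: 13 box, 3 leaf. Nearest: miss.

== RESULT ==
13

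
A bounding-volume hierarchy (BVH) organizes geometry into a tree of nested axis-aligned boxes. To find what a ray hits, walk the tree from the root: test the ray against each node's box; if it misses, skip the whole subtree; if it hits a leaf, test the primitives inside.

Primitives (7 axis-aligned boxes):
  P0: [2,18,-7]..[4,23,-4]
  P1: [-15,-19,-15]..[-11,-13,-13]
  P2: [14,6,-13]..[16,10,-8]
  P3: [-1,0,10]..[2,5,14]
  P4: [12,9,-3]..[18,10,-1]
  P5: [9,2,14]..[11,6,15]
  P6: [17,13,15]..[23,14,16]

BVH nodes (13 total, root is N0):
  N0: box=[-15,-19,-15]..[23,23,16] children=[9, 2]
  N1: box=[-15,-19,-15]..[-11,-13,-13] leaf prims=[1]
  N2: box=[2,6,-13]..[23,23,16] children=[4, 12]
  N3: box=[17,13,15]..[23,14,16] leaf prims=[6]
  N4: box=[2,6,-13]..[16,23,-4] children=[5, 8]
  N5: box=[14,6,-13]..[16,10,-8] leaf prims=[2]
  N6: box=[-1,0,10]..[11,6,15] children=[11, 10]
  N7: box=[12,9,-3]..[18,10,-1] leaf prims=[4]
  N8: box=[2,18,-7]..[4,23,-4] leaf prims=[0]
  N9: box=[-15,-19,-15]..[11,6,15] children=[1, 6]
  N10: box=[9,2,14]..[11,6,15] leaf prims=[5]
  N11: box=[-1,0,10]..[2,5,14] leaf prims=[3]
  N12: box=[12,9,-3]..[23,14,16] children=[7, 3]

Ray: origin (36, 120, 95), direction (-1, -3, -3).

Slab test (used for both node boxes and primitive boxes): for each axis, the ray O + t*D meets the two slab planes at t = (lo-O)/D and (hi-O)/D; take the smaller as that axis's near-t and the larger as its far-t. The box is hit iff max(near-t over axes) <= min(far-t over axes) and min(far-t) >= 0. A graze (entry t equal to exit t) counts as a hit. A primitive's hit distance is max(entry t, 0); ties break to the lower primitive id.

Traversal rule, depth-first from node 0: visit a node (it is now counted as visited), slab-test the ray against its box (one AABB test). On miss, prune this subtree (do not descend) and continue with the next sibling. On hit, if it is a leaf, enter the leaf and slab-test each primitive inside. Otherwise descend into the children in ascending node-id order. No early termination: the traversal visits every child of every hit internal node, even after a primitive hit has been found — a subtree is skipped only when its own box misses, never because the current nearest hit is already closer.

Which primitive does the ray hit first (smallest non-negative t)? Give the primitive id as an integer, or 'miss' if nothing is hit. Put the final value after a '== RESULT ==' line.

Traverse from the root:
N0 x:[13,51] y:[97/3,139/3] z:[79/3,110/3] -> hit [97/3,110/3], descend [2, 9]
  N2 x:[13,34] y:[97/3,38] z:[79/3,36] -> hit [97/3,34], descend [4, 12]
    N4 x:[20,34] y:[97/3,38] z:[33,36] -> hit [33,34], descend [5, 8]
      N5 x:[20,22] y:[110/3,38] z:[103/3,36] -> miss, prune
      N8 x:[32,34] y:[97/3,34] z:[33,34] -> hit [33,34] leaf, test {P0@t=33}
    N12 x:[13,24] y:[106/3,37] z:[79/3,98/3] -> miss, prune
  N9 x:[25,51] y:[38,139/3] z:[80/3,110/3] -> miss, prune

Summary -> nodes [0, 2, 4, 5, 8, 12, 9]; box-tests=7; leaf-entries=1; first=P0

== RESULT ==
0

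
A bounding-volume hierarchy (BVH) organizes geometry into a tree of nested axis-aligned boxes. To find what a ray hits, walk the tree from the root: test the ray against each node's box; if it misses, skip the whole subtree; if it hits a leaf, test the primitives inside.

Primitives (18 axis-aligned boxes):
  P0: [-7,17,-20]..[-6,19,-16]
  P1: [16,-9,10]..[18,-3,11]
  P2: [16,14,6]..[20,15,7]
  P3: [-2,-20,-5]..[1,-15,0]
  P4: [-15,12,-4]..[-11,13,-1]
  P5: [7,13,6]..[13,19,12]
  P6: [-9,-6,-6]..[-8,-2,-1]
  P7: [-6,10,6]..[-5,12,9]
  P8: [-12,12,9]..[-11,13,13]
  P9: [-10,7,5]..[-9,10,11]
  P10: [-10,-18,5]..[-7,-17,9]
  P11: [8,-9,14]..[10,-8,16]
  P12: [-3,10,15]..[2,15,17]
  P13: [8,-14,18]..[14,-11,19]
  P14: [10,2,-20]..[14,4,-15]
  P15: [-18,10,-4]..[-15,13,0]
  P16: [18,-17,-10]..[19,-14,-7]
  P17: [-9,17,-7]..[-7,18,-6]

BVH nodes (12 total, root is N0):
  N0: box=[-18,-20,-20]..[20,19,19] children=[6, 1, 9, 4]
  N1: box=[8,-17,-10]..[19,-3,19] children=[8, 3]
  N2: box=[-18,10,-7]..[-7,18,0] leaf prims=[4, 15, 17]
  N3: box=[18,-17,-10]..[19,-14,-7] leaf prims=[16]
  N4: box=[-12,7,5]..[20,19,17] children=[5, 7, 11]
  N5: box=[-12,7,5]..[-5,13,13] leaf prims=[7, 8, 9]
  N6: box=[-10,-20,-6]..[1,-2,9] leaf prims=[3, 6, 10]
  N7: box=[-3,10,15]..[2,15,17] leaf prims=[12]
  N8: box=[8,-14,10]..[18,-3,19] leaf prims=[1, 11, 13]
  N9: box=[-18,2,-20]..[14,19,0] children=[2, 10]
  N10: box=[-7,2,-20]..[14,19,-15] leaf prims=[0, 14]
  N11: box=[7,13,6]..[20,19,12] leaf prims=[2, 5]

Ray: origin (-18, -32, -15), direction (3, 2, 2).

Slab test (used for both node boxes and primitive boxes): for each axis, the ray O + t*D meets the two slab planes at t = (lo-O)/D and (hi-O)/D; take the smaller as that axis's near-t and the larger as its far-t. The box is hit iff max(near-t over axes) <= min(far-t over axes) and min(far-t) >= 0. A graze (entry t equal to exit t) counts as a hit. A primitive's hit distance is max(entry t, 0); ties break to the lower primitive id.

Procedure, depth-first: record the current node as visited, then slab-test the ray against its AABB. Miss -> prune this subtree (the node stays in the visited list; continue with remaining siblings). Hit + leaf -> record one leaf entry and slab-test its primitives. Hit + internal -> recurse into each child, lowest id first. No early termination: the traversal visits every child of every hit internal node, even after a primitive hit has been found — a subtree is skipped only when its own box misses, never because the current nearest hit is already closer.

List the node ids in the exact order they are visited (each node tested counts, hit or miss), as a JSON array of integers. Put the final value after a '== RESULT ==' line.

Traverse from the root:
N0 x:[0,38/3] y:[6,51/2] z:[-5/2,17] -> hit [6,38/3], descend [1, 4, 6, 9]
  N1 x:[26/3,37/3] y:[15/2,29/2] z:[5/2,17] -> hit [26/3,37/3], descend [3, 8]
    N3 x:[12,37/3] y:[15/2,9] z:[5/2,4] -> miss, prune
    N8 x:[26/3,12] y:[9,29/2] z:[25/2,17] -> miss, prune
  N4 x:[2,38/3] y:[39/2,51/2] z:[10,16] -> miss, prune
  N6 x:[8/3,19/3] y:[6,15] z:[9/2,12] -> hit [6,19/3] leaf, test {P3@t=6, P6(miss), P10(miss)}
  N9 x:[0,32/3] y:[17,51/2] z:[-5/2,15/2] -> miss, prune

order=[0, 1, 3, 8, 4, 6, 9]  |boxes|=7  |leaves|=1  hit=P3

== RESULT ==
[0, 1, 3, 8, 4, 6, 9]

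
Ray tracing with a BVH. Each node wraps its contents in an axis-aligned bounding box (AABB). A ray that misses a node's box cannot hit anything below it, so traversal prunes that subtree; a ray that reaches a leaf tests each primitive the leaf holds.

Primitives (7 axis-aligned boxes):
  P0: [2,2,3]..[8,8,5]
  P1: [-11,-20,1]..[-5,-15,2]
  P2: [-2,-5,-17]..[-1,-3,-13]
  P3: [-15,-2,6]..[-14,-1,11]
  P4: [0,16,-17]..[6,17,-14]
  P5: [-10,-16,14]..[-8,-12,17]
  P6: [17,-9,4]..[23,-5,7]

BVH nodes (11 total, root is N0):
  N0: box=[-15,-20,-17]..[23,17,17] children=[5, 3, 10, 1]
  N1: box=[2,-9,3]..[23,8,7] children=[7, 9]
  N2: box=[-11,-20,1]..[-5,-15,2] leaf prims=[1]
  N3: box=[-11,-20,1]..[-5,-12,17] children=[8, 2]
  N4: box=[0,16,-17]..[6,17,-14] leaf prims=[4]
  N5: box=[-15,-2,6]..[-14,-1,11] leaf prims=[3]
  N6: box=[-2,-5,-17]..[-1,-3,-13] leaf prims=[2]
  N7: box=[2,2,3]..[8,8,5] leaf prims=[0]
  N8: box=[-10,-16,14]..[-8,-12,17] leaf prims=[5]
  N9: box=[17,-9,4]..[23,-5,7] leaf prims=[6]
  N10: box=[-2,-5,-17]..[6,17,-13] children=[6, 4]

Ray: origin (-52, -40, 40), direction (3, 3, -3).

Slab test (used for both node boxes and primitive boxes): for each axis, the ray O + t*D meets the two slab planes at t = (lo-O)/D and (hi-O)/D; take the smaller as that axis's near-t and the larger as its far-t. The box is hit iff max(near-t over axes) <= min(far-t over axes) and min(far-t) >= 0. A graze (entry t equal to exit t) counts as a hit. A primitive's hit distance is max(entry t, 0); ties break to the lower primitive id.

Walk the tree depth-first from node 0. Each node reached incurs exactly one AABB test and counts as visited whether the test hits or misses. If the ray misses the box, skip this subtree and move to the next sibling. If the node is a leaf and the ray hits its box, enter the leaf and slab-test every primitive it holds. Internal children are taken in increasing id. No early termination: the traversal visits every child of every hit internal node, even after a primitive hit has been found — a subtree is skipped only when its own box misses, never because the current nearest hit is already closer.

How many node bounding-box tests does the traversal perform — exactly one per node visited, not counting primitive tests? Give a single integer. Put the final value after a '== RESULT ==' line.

Walk:
N0 x:[37/3,25] y:[20/3,19] z:[23/3,19] -> hit [37/3,19], descend [1, 3, 5, 10]
  N1 x:[18,25] y:[31/3,16] z:[11,37/3] -> miss, prune
  N3 x:[41/3,47/3] y:[20/3,28/3] z:[23/3,13] -> miss, prune
  N5 x:[37/3,38/3] y:[38/3,13] z:[29/3,34/3] -> miss, prune
  N10 x:[50/3,58/3] y:[35/3,19] z:[53/3,19] -> hit [53/3,19], descend [4, 6]
    N4 x:[52/3,58/3] y:[56/3,19] z:[18,19] -> hit [56/3,19] leaf, test {P4@t=56/3}
    N6 x:[50/3,17] y:[35/3,37/3] z:[53/3,19] -> miss, prune

Visited [0, 1, 3, 5, 10, 4, 6]. Tests: 7 box, 1 leaf. Nearest: P4.

== RESULT ==
7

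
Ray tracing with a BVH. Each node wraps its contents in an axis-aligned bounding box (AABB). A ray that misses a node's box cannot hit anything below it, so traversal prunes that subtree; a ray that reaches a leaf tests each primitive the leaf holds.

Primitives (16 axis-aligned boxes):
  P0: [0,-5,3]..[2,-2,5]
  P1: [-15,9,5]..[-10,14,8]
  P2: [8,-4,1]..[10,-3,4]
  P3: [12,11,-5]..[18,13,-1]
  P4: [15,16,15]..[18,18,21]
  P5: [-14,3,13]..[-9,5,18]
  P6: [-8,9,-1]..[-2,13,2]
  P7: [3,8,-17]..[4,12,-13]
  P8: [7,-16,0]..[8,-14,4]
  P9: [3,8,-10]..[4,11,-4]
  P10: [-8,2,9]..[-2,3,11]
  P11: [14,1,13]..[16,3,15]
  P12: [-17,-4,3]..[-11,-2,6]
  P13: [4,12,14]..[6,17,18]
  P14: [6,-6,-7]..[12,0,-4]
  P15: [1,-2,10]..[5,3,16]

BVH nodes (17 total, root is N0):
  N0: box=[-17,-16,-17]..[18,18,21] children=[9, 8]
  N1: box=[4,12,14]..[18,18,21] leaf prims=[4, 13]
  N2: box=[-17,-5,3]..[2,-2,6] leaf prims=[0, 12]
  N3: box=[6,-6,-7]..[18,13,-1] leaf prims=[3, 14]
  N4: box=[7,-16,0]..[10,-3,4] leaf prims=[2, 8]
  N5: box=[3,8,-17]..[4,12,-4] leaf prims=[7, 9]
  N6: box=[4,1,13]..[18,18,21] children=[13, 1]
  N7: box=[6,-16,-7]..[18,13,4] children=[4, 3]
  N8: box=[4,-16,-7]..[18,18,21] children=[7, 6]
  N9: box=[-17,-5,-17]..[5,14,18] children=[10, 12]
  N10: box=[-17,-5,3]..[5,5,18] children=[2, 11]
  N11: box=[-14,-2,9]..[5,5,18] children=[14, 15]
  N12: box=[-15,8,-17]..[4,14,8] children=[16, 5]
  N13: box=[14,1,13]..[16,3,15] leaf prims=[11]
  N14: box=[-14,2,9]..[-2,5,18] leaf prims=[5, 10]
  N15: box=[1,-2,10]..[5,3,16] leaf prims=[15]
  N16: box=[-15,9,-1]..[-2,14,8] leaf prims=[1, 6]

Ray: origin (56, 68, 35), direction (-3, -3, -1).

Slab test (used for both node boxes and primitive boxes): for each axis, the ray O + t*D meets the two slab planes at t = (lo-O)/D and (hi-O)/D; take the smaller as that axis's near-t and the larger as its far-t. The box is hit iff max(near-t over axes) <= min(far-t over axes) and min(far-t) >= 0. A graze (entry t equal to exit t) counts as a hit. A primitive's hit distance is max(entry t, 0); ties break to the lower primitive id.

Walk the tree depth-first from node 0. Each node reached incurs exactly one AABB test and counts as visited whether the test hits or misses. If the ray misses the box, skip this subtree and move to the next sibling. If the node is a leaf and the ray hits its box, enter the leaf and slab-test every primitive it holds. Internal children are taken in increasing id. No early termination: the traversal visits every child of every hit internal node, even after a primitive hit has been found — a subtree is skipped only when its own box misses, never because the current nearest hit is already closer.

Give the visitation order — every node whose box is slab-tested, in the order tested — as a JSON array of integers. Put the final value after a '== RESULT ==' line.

Trace the traversal:
N0 x:[38/3,73/3] y:[50/3,28] z:[14,52] -> hit [50/3,73/3], descend [8, 9]
  N8 x:[38/3,52/3] y:[50/3,28] z:[14,42] -> hit [50/3,52/3], descend [6, 7]
    N6 x:[38/3,52/3] y:[50/3,67/3] z:[14,22] -> hit [50/3,52/3], descend [1, 13]
      N1 x:[38/3,52/3] y:[50/3,56/3] z:[14,21] -> hit [50/3,52/3] leaf, test {P4(miss), P13@t=17}
      N13 x:[40/3,14] y:[65/3,67/3] z:[20,22] -> miss, prune
    N7 x:[38/3,50/3] y:[55/3,28] z:[31,42] -> miss, prune
  N9 x:[17,73/3] y:[18,73/3] z:[17,52] -> hit [18,73/3], descend [10, 12]
    N10 x:[17,73/3] y:[21,73/3] z:[17,32] -> hit [21,73/3], descend [2, 11]
      N2 x:[18,73/3] y:[70/3,73/3] z:[29,32] -> miss, prune
      N11 x:[17,70/3] y:[21,70/3] z:[17,26] -> hit [21,70/3], descend [14, 15]
        N14 x:[58/3,70/3] y:[21,22] z:[17,26] -> hit [21,22] leaf, test {P5@t=65/3, P10(miss)}
        N15 x:[17,55/3] y:[65/3,70/3] z:[19,25] -> miss, prune
    N12 x:[52/3,71/3] y:[18,20] z:[27,52] -> miss, prune

Summary -> nodes [0, 8, 6, 1, 13, 7, 9, 10, 2, 11, 14, 15, 12]; box-tests=13; leaf-entries=2; first=P13

== RESULT ==
[0, 8, 6, 1, 13, 7, 9, 10, 2, 11, 14, 15, 12]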